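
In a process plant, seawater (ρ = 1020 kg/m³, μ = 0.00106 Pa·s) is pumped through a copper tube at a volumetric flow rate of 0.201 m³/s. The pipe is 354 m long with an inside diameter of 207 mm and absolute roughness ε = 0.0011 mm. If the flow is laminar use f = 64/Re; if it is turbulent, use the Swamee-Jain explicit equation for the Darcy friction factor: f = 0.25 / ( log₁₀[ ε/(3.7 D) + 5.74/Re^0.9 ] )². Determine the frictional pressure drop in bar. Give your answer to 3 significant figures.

ΔP ≈ 3.55 bar

Cross-sectional area A = πD²/4 = π(0.207)²/4 = 0.03365 m²; mean velocity V = Q/A = 0.201/0.03365 = 5.973 m/s.
Reynolds number Re = ρVD/μ = 1020 · 5.973 · 0.207 / 0.00106 = 1.19e+06.
Re > 4000 → turbulent. Relative roughness ε/D = 1.1e-06/0.207 = 5.31e-06. Swamee-Jain: f = 0.25/(log₁₀[5.31e-06/3.7 + 5.74/1.19e+06^0.9])² = 0.25/(log₁₀[1.44e-06 + 1.95e-05])² = 0.25/(-4.678)² = 0.01142.
Darcy-Weisbach: ΔP = f(L/D)(ρV²/2) = 0.01142·(354/0.207)·(1020·5.973²/2) = 0.01142·1710·1.819e+04 = 3.554e+05 Pa.
ΔP = 3.554e+05 Pa = 3.55 bar.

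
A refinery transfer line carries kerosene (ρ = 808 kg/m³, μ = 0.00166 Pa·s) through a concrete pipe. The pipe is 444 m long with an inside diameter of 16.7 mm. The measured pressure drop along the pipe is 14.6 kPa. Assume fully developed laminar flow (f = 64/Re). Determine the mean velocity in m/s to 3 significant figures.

V ≈ 0.173 m/s

For laminar flow, f = 64/Re with Re = ρVD/μ, so Darcy-Weisbach reduces to ΔP = 32μLV/D². Solving for V: V = ΔP·D²/(32μL) = 1.46e+04·(0.0167)²/(32·0.00166·444) = 0.1726 m/s.
Check: Re = ρVD/μ = 808·0.1726·0.0167/0.00166 = 1403 < 2300, so the laminar assumption holds.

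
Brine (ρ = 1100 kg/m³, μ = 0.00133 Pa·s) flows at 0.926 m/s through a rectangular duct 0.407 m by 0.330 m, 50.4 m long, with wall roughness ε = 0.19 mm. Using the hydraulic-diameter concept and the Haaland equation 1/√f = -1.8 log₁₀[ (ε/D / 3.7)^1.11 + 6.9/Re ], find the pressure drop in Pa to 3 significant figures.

Hydraulic diameter D_h = 4A/P = 4·(0.407·0.33)/(2·(0.407+0.33)) = 0.5372/1.474 = 0.3645 m.
Re = ρVD_h/μ = 1100·0.926·0.3645/0.00133 = 2.791e+05.
ε/D_h = 0.00019/0.3645 = 0.000521; Haaland gives 1/√f = -1.8 log₁₀[5.31e-05+2.47e-05] = 7.396, so f = 0.01828.
ΔP = f(L/D_h)(ρV²/2) = 0.01828·50.4/0.3645·471.6 = 1192 Pa.

ΔP ≈ 1190 Pa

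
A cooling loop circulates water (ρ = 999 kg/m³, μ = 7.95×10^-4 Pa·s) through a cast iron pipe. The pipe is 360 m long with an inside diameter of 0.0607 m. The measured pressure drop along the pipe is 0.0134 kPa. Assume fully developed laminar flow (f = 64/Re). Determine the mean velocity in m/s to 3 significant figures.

V ≈ 0.00539 m/s

For laminar flow, f = 64/Re with Re = ρVD/μ, so Darcy-Weisbach reduces to ΔP = 32μLV/D². Solving for V: V = ΔP·D²/(32μL) = 13.4·(0.0607)²/(32·0.000795·360) = 0.005391 m/s.
Check: Re = ρVD/μ = 999·0.005391·0.0607/0.000795 = 411.2 < 2300, so the laminar assumption holds.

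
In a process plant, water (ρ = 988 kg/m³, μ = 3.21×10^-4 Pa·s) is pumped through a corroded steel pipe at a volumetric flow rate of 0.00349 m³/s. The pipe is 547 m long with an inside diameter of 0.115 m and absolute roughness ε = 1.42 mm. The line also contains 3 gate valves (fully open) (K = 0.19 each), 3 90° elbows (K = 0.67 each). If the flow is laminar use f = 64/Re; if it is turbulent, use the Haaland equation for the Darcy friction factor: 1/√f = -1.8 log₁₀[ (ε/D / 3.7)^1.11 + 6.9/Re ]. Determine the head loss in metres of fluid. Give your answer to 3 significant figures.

Cross-sectional area A = πD²/4 = π(0.115)²/4 = 0.01039 m²; mean velocity V = Q/A = 0.00349/0.01039 = 0.336 m/s.
Reynolds number Re = ρVD/μ = 988 · 0.336 · 0.115 / 0.000321 = 1.189e+05.
Re > 4000 → turbulent. Relative roughness ε/D = 0.00142/0.115 = 0.0123. Haaland: 1/√f = -1.8 log₁₀[(0.0123/3.7)^1.11 + 6.9/1.189e+05] = -1.8 log₁₀[0.00178 + 5.8e-05] = 4.923, so f = 0.04126.
Total minor-loss coefficient ΣK = 3·0.19 + 3·0.67 = 2.58.
ΔP = [f·L/D + ΣK]·(ρV²/2) = [0.04126·547/0.115 + 2.58]·(988·0.336²/2) = [196.2 + 2.58]·55.77 = 1.109e+04 Pa.
Head loss h_f = ΔP/(ρg) = 1.109e+04/(988·9.81) = 1.14 m.

h_f ≈ 1.14 m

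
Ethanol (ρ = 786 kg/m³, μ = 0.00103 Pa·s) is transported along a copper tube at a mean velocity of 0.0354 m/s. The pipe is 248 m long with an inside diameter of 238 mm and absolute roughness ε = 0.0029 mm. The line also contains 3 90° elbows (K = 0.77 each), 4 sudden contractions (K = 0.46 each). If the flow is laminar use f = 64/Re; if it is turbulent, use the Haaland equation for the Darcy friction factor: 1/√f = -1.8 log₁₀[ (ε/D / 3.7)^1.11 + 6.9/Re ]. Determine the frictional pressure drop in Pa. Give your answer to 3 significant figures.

ΔP ≈ 20.0 Pa

Reynolds number Re = ρVD/μ = 786 · 0.0354 · 0.238 / 0.00103 = 6429.
Re > 4000 → turbulent. Relative roughness ε/D = 2.9e-06/0.238 = 1.22e-05. Haaland: 1/√f = -1.8 log₁₀[(1.22e-05/3.7)^1.11 + 6.9/6429] = -1.8 log₁₀[8.21e-07 + 0.00107] = 5.344, so f = 0.03501.
Total minor-loss coefficient ΣK = 3·0.77 + 4·0.46 = 4.15.
ΔP = [f·L/D + ΣK]·(ρV²/2) = [0.03501·248/0.238 + 4.15]·(786·0.0354²/2) = [36.48 + 4.15]·0.4925 = 20.01 Pa.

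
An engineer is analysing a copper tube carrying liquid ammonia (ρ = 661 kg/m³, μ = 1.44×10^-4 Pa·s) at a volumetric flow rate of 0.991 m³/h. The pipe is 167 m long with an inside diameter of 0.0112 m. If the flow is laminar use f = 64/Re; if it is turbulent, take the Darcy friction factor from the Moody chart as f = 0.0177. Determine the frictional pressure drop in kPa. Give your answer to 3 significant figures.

Q = 0.991 m³/h = 0.991/3600 = 0.0002753 m³/s.
Cross-sectional area A = πD²/4 = π(0.0112)²/4 = 9.852e-05 m²; mean velocity V = Q/A = 0.0002753/9.852e-05 = 2.794 m/s.
Reynolds number Re = ρVD/μ = 661 · 2.794 · 0.0112 / 0.000144 = 1.436e+05.
Re > 4000 → turbulent; use the Moody-chart value f = 0.0177.
Darcy-Weisbach: ΔP = f(L/D)(ρV²/2) = 0.0177·(167/0.0112)·(661·2.794²/2) = 0.0177·1.491e+04·2580 = 6.81e+05 Pa.
ΔP = 6.81e+05 Pa = 681 kPa.

ΔP ≈ 681 kPa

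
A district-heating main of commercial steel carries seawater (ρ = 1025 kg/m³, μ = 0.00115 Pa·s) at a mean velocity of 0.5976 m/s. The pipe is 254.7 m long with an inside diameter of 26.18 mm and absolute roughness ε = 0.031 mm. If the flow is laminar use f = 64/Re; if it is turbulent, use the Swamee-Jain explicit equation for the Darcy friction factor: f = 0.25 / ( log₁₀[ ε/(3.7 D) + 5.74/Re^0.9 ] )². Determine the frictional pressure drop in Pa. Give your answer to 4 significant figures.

ΔP ≈ 54530 Pa

Reynolds number Re = ρVD/μ = 1025 · 0.5976 · 0.02618 / 0.00115 = 1.394e+04.
Re > 4000 → turbulent. Relative roughness ε/D = 3.1e-05/0.02618 = 0.00118. Swamee-Jain: f = 0.25/(log₁₀[0.00118/3.7 + 5.74/1.394e+04^0.9])² = 0.25/(log₁₀[0.00032 + 0.00107])² = 0.25/(-2.857)² = 0.03062.
Darcy-Weisbach: ΔP = f(L/D)(ρV²/2) = 0.03062·(254.7/0.02618)·(1025·0.5976²/2) = 0.03062·9729·183 = 5.453e+04 Pa.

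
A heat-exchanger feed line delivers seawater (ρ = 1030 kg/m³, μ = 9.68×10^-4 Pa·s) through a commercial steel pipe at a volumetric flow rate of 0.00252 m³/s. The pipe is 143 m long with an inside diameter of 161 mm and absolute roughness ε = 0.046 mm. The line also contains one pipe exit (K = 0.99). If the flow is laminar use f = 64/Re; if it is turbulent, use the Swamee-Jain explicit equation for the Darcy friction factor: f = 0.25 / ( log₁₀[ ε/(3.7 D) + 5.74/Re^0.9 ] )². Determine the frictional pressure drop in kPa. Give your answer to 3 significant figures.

ΔP ≈ 0.191 kPa

Cross-sectional area A = πD²/4 = π(0.161)²/4 = 0.02036 m²; mean velocity V = Q/A = 0.00252/0.02036 = 0.1238 m/s.
Reynolds number Re = ρVD/μ = 1030 · 0.1238 · 0.161 / 0.000968 = 2.121e+04.
Re > 4000 → turbulent. Relative roughness ε/D = 4.6e-05/0.161 = 0.000286. Swamee-Jain: f = 0.25/(log₁₀[0.000286/3.7 + 5.74/2.121e+04^0.9])² = 0.25/(log₁₀[7.72e-05 + 0.000733])² = 0.25/(-3.091)² = 0.02616.
Total minor-loss coefficient ΣK = 1·0.99 = 0.99.
ΔP = [f·L/D + ΣK]·(ρV²/2) = [0.02616·143/0.161 + 0.99]·(1030·0.1238²/2) = [23.23 + 0.99]·7.891 = 191.2 Pa.
ΔP = 191.2 Pa = 0.191 kPa.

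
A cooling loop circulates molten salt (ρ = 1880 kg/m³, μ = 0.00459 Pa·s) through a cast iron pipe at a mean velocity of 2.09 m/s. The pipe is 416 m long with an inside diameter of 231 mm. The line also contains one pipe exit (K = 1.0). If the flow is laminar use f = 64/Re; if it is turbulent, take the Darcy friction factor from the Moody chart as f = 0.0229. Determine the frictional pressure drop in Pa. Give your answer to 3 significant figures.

Reynolds number Re = ρVD/μ = 1880 · 2.09 · 0.231 / 0.00459 = 1.977e+05.
Re > 4000 → turbulent; use the Moody-chart value f = 0.0229.
Total minor-loss coefficient ΣK = 1·1 = 1.
ΔP = [f·L/D + ΣK]·(ρV²/2) = [0.0229·416/0.231 + 1]·(1880·2.09²/2) = [41.24 + 1]·4106 = 1.734e+05 Pa.

ΔP ≈ 173000 Pa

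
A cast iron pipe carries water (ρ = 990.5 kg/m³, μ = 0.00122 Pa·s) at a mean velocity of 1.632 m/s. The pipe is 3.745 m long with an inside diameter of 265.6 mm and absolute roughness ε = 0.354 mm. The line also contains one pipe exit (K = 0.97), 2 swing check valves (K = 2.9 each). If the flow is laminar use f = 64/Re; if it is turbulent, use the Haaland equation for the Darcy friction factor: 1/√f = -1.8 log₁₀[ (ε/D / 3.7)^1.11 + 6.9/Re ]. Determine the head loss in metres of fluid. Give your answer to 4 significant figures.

Reynolds number Re = ρVD/μ = 990.5 · 1.632 · 0.2656 / 0.00122 = 3.519e+05.
Re > 4000 → turbulent. Relative roughness ε/D = 0.000354/0.2656 = 0.00133. Haaland: 1/√f = -1.8 log₁₀[(0.00133/3.7)^1.11 + 6.9/3.519e+05] = -1.8 log₁₀[0.000151 + 1.96e-05] = 6.784, so f = 0.02173.
Total minor-loss coefficient ΣK = 1·0.97 + 2·2.9 = 6.77.
ΔP = [f·L/D + ΣK]·(ρV²/2) = [0.02173·3.745/0.2656 + 6.77]·(990.5·1.632²/2) = [0.3063 + 6.77]·1319 = 9334 Pa.
Head loss h_f = ΔP/(ρg) = 9334/(990.5·9.81) = 0.9606 m.

h_f ≈ 0.9606 m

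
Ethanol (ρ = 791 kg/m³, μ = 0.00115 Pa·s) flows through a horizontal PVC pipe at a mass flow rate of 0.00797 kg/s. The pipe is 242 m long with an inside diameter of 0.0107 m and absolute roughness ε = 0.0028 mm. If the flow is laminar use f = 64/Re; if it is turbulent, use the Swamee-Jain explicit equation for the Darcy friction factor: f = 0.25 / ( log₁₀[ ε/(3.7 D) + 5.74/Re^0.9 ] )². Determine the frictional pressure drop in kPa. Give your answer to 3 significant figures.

A = πD²/4 = π(0.0107)²/4 = 8.992e-05 m²; mean velocity V = ṁ/(ρA) = 0.00797/(791 · 8.992e-05) = 0.1121 m/s.
Reynolds number Re = ρVD/μ = 791 · 0.1121 · 0.0107 / 0.00115 = 824.7.
Re < 2300 → laminar flow, so f = 64/Re = 64/824.7 = 0.07761 (the turbulent correlation is not needed).
Darcy-Weisbach: ΔP = f(L/D)(ρV²/2) = 0.07761·(242/0.0107)·(791·0.1121²/2) = 0.07761·2.262e+04·4.966 = 8716 Pa.
ΔP = 8716 Pa = 8.72 kPa.

ΔP ≈ 8.72 kPa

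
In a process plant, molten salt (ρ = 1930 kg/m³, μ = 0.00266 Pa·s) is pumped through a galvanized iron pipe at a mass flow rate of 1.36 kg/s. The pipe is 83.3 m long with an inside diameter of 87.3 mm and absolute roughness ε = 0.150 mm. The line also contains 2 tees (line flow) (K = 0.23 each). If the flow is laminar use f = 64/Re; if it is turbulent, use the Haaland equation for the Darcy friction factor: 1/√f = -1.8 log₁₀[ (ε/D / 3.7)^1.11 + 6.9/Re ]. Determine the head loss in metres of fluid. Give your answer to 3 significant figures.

h_f ≈ 0.0242 m

A = πD²/4 = π(0.0873)²/4 = 0.005986 m²; mean velocity V = ṁ/(ρA) = 1.36/(1930 · 0.005986) = 0.1177 m/s.
Reynolds number Re = ρVD/μ = 1930 · 0.1177 · 0.0873 / 0.00266 = 7457.
Re > 4000 → turbulent. Relative roughness ε/D = 0.00015/0.0873 = 0.00172. Haaland: 1/√f = -1.8 log₁₀[(0.00172/3.7)^1.11 + 6.9/7457] = -1.8 log₁₀[0.0002 + 0.000925] = 5.308, so f = 0.03549.
Total minor-loss coefficient ΣK = 2·0.23 = 0.46.
ΔP = [f·L/D + ΣK]·(ρV²/2) = [0.03549·83.3/0.0873 + 0.46]·(1930·0.1177²/2) = [33.87 + 0.46]·13.37 = 459.1 Pa.
Head loss h_f = ΔP/(ρg) = 459.1/(1930·9.81) = 0.0242 m.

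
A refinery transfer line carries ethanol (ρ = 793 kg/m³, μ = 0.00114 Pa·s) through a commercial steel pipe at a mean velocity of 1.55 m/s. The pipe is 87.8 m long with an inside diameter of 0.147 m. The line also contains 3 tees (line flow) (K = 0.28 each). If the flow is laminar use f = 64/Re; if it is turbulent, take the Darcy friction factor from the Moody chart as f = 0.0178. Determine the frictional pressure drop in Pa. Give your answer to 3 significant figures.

ΔP ≈ 10900 Pa

Reynolds number Re = ρVD/μ = 793 · 1.55 · 0.147 / 0.00114 = 1.585e+05.
Re > 4000 → turbulent; use the Moody-chart value f = 0.0178.
Total minor-loss coefficient ΣK = 3·0.28 = 0.84.
ΔP = [f·L/D + ΣK]·(ρV²/2) = [0.0178·87.8/0.147 + 0.84]·(793·1.55²/2) = [10.63 + 0.84]·952.6 = 1.093e+04 Pa.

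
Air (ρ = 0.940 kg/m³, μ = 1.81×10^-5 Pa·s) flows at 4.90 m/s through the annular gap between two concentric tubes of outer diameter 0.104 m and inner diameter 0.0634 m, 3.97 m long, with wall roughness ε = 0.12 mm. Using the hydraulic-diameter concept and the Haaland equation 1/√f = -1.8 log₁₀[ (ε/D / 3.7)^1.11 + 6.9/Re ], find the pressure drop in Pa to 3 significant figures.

ΔP ≈ 38.2 Pa

Hydraulic diameter D_h = 4A/P = D_o - D_i = 0.104 - 0.0634 = 0.0406 m.
Re = ρVD_h/μ = 0.94·4.9·0.0406/1.81e-05 = 1.033e+04.
ε/D_h = 0.00012/0.0406 = 0.00296; Haaland gives 1/√f = -1.8 log₁₀[0.000365+0.000668] = 5.375, so f = 0.03461.
ΔP = f(L/D_h)(ρV²/2) = 0.03461·3.97/0.0406·11.28 = 38.19 Pa.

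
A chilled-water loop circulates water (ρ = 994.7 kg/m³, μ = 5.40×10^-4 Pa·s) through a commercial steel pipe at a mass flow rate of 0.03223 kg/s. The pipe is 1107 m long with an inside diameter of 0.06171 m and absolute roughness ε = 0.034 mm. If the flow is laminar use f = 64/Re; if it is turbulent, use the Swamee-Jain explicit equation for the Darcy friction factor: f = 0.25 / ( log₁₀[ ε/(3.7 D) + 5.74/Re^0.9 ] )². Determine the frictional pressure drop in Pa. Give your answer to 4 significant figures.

ΔP ≈ 54.42 Pa

A = πD²/4 = π(0.06171)²/4 = 0.002991 m²; mean velocity V = ṁ/(ρA) = 0.03223/(994.7 · 0.002991) = 0.01083 m/s.
Reynolds number Re = ρVD/μ = 994.7 · 0.01083 · 0.06171 / 0.00054 = 1231.
Re < 2300 → laminar flow, so f = 64/Re = 64/1231 = 0.05197 (the turbulent correlation is not needed).
Darcy-Weisbach: ΔP = f(L/D)(ρV²/2) = 0.05197·(1107/0.06171)·(994.7·0.01083²/2) = 0.05197·1.794e+04·0.05837 = 54.42 Pa.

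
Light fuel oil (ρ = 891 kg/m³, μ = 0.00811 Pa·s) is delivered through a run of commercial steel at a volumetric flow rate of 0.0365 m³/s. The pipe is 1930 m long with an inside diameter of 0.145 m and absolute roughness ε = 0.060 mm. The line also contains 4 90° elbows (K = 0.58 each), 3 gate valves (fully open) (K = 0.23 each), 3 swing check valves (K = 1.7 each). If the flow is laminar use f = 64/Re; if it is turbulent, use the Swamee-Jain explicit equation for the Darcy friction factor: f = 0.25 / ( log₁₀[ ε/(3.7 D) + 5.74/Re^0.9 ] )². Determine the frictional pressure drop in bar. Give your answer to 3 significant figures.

ΔP ≈ 7.08 bar

Cross-sectional area A = πD²/4 = π(0.145)²/4 = 0.01651 m²; mean velocity V = Q/A = 0.0365/0.01651 = 2.21 m/s.
Reynolds number Re = ρVD/μ = 891 · 2.21 · 0.145 / 0.00811 = 3.521e+04.
Re > 4000 → turbulent. Relative roughness ε/D = 6e-05/0.145 = 0.000414. Swamee-Jain: f = 0.25/(log₁₀[0.000414/3.7 + 5.74/3.521e+04^0.9])² = 0.25/(log₁₀[0.000112 + 0.000464])² = 0.25/(-3.239)² = 0.02382.
Total minor-loss coefficient ΣK = 4·0.58 + 3·0.23 + 3·1.7 = 8.11.
ΔP = [f·L/D + ΣK]·(ρV²/2) = [0.02382·1930/0.145 + 8.11]·(891·2.21²/2) = [317.1 + 8.11]·2177 = 7.079e+05 Pa.
ΔP = 7.079e+05 Pa = 7.08 bar.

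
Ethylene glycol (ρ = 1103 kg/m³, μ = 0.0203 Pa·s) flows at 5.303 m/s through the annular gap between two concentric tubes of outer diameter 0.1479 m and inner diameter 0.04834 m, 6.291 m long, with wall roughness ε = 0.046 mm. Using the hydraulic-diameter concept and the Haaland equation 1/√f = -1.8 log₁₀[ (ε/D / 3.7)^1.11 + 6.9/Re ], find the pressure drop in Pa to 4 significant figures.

ΔP ≈ 24110 Pa

Hydraulic diameter D_h = 4A/P = D_o - D_i = 0.1479 - 0.04834 = 0.09956 m.
Re = ρVD_h/μ = 1103·5.303·0.09956/0.0203 = 2.869e+04.
ε/D_h = 4.6e-05/0.09956 = 0.000462; Haaland gives 1/√f = -1.8 log₁₀[4.65e-05+0.000241] = 6.376, so f = 0.0246.
ΔP = f(L/D_h)(ρV²/2) = 0.0246·6.291/0.09956·1.551e+04 = 2.411e+04 Pa.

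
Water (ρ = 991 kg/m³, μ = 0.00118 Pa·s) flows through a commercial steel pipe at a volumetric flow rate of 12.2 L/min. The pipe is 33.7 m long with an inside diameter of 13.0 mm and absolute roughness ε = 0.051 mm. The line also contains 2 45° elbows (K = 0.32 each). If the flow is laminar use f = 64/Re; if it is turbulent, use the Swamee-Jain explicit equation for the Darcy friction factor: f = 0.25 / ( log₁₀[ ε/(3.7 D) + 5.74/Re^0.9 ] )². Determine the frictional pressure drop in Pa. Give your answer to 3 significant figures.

ΔP ≈ 104000 Pa

Q = 12.2 L/min = 12.2/60000 = 0.0002033 m³/s.
Cross-sectional area A = πD²/4 = π(0.013)²/4 = 0.0001327 m²; mean velocity V = Q/A = 0.0002033/0.0001327 = 1.532 m/s.
Reynolds number Re = ρVD/μ = 991 · 1.532 · 0.013 / 0.00118 = 1.673e+04.
Re > 4000 → turbulent. Relative roughness ε/D = 5.1e-05/0.013 = 0.00392. Swamee-Jain: f = 0.25/(log₁₀[0.00392/3.7 + 5.74/1.673e+04^0.9])² = 0.25/(log₁₀[0.00106 + 0.000908])² = 0.25/(-2.706)² = 0.03414.
Total minor-loss coefficient ΣK = 2·0.32 = 0.64.
ΔP = [f·L/D + ΣK]·(ρV²/2) = [0.03414·33.7/0.013 + 0.64]·(991·1.532²/2) = [88.51 + 0.64]·1163 = 1.037e+05 Pa.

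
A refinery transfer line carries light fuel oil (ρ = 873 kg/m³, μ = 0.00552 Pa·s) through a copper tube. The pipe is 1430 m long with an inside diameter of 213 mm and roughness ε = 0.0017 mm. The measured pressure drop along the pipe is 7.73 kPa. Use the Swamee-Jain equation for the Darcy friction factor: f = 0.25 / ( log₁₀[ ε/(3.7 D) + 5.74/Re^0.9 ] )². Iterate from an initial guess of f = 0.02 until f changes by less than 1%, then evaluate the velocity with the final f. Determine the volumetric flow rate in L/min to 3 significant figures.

Rearranging Darcy-Weisbach: V = √(2·ΔP·D/(f·L·ρ)). With ε/D = 1.7e-06/0.213 = 7.98e-06, iterate starting from f = 0.02:
  f = 0.02 → V = √(2·7730·0.213/(0.02·1430·873)) = 0.3632 m/s; Re = ρVD/μ = 1.223e+04; f → 0.02934
  f = 0.02934 → V = 0.2998 m/s; Re = 1.01e+04; f → 0.0309
  f = 0.0309 → V = 0.2922 m/s; Re = 9842; f → 0.03112
Converged (Δf/f < 1%). With the final f = 0.03112: V = √(2·7730·0.213/(0.03112·1430·873)) = 0.2911 m/s.
Q = V·A = 0.2911·(π/4·0.213²) = 0.01037 m³/s = 622 L/min.

Q ≈ 622 L/min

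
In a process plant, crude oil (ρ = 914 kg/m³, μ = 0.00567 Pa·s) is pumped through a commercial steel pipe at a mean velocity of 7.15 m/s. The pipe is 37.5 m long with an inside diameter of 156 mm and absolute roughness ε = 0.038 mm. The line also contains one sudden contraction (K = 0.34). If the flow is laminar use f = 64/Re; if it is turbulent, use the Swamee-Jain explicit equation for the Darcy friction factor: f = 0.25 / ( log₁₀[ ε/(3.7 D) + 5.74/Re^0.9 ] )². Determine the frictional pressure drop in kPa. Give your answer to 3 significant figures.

Reynolds number Re = ρVD/μ = 914 · 7.15 · 0.156 / 0.00567 = 1.798e+05.
Re > 4000 → turbulent. Relative roughness ε/D = 3.8e-05/0.156 = 0.000244. Swamee-Jain: f = 0.25/(log₁₀[0.000244/3.7 + 5.74/1.798e+05^0.9])² = 0.25/(log₁₀[6.58e-05 + 0.000107])² = 0.25/(-3.762)² = 0.01766.
Total minor-loss coefficient ΣK = 1·0.34 = 0.34.
ΔP = [f·L/D + ΣK]·(ρV²/2) = [0.01766·37.5/0.156 + 0.34]·(914·7.15²/2) = [4.246 + 0.34]·2.336e+04 = 1.071e+05 Pa.
ΔP = 1.071e+05 Pa = 107 kPa.

ΔP ≈ 107 kPa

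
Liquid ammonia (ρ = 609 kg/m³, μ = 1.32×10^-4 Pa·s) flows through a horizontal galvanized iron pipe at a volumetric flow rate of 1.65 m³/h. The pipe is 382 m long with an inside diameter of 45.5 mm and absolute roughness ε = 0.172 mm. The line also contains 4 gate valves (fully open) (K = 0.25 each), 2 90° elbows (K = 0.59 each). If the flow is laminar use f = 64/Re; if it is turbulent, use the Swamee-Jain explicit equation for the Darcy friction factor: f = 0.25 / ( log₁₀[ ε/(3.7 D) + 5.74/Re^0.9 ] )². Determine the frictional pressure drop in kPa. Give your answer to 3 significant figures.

ΔP ≈ 6.17 kPa

Q = 1.65 m³/h = 1.65/3600 = 0.0004583 m³/s.
Cross-sectional area A = πD²/4 = π(0.0455)²/4 = 0.001626 m²; mean velocity V = Q/A = 0.0004583/0.001626 = 0.2819 m/s.
Reynolds number Re = ρVD/μ = 609 · 0.2819 · 0.0455 / 0.000132 = 5.917e+04.
Re > 4000 → turbulent. Relative roughness ε/D = 0.000172/0.0455 = 0.00378. Swamee-Jain: f = 0.25/(log₁₀[0.00378/3.7 + 5.74/5.917e+04^0.9])² = 0.25/(log₁₀[0.00102 + 0.000291])² = 0.25/(-2.882)² = 0.0301.
Total minor-loss coefficient ΣK = 4·0.25 + 2·0.59 = 2.18.
ΔP = [f·L/D + ΣK]·(ρV²/2) = [0.0301·382/0.0455 + 2.18]·(609·0.2819²/2) = [252.7 + 2.18]·24.19 = 6168 Pa.
ΔP = 6168 Pa = 6.17 kPa.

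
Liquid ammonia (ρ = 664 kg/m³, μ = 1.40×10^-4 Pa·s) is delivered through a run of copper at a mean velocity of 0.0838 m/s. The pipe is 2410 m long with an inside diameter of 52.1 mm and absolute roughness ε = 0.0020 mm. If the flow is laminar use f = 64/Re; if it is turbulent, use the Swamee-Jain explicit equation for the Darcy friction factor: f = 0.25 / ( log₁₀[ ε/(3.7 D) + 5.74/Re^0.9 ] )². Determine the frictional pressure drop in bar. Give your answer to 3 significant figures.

Reynolds number Re = ρVD/μ = 664 · 0.0838 · 0.0521 / 0.00014 = 2.071e+04.
Re > 4000 → turbulent. Relative roughness ε/D = 2e-06/0.0521 = 3.84e-05. Swamee-Jain: f = 0.25/(log₁₀[3.84e-05/3.7 + 5.74/2.071e+04^0.9])² = 0.25/(log₁₀[1.04e-05 + 0.000749])² = 0.25/(-3.12)² = 0.02569.
Darcy-Weisbach: ΔP = f(L/D)(ρV²/2) = 0.02569·(2410/0.0521)·(664·0.0838²/2) = 0.02569·4.626e+04·2.331 = 2770 Pa.
ΔP = 2770 Pa = 0.0277 bar.

ΔP ≈ 0.0277 bar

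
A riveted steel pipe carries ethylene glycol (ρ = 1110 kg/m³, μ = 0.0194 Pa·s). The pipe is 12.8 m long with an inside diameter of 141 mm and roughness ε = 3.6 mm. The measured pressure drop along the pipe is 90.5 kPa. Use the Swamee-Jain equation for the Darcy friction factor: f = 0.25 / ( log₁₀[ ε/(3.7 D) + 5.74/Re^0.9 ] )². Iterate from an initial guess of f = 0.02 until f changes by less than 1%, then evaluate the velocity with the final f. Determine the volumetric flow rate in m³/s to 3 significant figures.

Rearranging Darcy-Weisbach: V = √(2·ΔP·D/(f·L·ρ)). With ε/D = 0.0036/0.141 = 0.0255, iterate starting from f = 0.02:
  f = 0.02 → V = √(2·9.05e+04·0.141/(0.02·12.8·1110)) = 9.477 m/s; Re = ρVD/μ = 7.646e+04; f → 0.05424
  f = 0.05424 → V = 5.754 m/s; Re = 4.642e+04; f → 0.05465
Converged (Δf/f < 1%). With the final f = 0.05465: V = √(2·9.05e+04·0.141/(0.05465·12.8·1110)) = 5.733 m/s.
Q = V·A = 5.733·(π/4·0.141²) = 0.08952 m³/s = 0.0895 m³/s.

Q ≈ 0.0895 m³/s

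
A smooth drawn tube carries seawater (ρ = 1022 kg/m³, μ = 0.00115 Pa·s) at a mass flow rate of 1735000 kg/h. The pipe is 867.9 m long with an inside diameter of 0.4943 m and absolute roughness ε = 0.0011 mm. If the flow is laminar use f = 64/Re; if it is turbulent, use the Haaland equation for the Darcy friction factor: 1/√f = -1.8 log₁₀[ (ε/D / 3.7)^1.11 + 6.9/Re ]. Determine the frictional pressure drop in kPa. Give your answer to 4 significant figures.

ΔP ≈ 62.18 kPa

ṁ = 1735000 kg/h = 1735000/3600 = 481.9 kg/s.
A = πD²/4 = π(0.4943)²/4 = 0.1919 m²; mean velocity V = ṁ/(ρA) = 481.9/(1022 · 0.1919) = 2.457 m/s.
Reynolds number Re = ρVD/μ = 1022 · 2.457 · 0.4943 / 0.00115 = 1.079e+06.
Re > 4000 → turbulent. Relative roughness ε/D = 1.1e-06/0.4943 = 2.23e-06. Haaland: 1/√f = -1.8 log₁₀[(2.23e-06/3.7)^1.11 + 6.9/1.079e+06] = -1.8 log₁₀[1.24e-07 + 6.39e-06] = 9.335, so f = 0.01148.
Darcy-Weisbach: ΔP = f(L/D)(ρV²/2) = 0.01148·(867.9/0.4943)·(1022·2.457²/2) = 0.01148·1756·3086 = 6.218e+04 Pa.
ΔP = 6.218e+04 Pa = 62.18 kPa.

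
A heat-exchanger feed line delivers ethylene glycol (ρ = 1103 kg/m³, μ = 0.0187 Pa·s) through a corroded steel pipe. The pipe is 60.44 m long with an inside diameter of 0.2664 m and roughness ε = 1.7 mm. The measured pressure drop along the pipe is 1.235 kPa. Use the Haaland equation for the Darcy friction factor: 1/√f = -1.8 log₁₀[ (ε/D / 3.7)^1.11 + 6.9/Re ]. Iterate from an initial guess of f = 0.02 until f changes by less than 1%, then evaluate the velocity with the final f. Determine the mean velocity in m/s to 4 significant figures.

Rearranging Darcy-Weisbach: V = √(2·ΔP·D/(f·L·ρ)). With ε/D = 0.0017/0.2664 = 0.00638, iterate starting from f = 0.02:
  f = 0.02 → V = √(2·1235·0.2664/(0.02·60.44·1103)) = 0.7025 m/s; Re = ρVD/μ = 1.104e+04; f → 0.03856
  f = 0.03856 → V = 0.506 m/s; Re = 7950; f → 0.04042
  f = 0.04042 → V = 0.4942 m/s; Re = 7765; f → 0.04057
Converged (Δf/f < 1%). With the final f = 0.04057: V = √(2·1235·0.2664/(0.04057·60.44·1103)) = 0.4932 m/s.

V ≈ 0.4932 m/s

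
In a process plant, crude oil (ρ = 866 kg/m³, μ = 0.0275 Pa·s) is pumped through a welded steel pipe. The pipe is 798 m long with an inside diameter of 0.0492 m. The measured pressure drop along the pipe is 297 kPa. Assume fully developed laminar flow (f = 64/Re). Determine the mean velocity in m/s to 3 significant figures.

V ≈ 1.02 m/s

For laminar flow, f = 64/Re with Re = ρVD/μ, so Darcy-Weisbach reduces to ΔP = 32μLV/D². Solving for V: V = ΔP·D²/(32μL) = 2.97e+05·(0.0492)²/(32·0.0275·798) = 1.024 m/s.
Check: Re = ρVD/μ = 866·1.024·0.0492/0.0275 = 1586 < 2300, so the laminar assumption holds.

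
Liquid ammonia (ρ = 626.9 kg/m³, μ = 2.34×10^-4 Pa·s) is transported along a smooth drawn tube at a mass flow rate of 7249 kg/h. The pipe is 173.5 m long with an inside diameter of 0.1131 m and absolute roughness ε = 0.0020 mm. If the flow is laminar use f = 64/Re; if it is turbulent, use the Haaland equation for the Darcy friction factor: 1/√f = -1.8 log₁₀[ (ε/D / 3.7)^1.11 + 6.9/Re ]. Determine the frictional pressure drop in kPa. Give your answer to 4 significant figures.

ΔP ≈ 0.8851 kPa

ṁ = 7249 kg/h = 7249/3600 = 2.014 kg/s.
A = πD²/4 = π(0.1131)²/4 = 0.01005 m²; mean velocity V = ṁ/(ρA) = 2.014/(626.9 · 0.01005) = 0.3197 m/s.
Reynolds number Re = ρVD/μ = 626.9 · 0.3197 · 0.1131 / 0.000234 = 9.687e+04.
Re > 4000 → turbulent. Relative roughness ε/D = 2e-06/0.1131 = 1.77e-05. Haaland: 1/√f = -1.8 log₁₀[(1.77e-05/3.7)^1.11 + 6.9/9.687e+04] = -1.8 log₁₀[1.24e-06 + 7.12e-05] = 7.452, so f = 0.01801.
Darcy-Weisbach: ΔP = f(L/D)(ρV²/2) = 0.01801·(173.5/0.1131)·(626.9·0.3197²/2) = 0.01801·1534·32.04 = 885.1 Pa.
ΔP = 885.1 Pa = 0.8851 kPa.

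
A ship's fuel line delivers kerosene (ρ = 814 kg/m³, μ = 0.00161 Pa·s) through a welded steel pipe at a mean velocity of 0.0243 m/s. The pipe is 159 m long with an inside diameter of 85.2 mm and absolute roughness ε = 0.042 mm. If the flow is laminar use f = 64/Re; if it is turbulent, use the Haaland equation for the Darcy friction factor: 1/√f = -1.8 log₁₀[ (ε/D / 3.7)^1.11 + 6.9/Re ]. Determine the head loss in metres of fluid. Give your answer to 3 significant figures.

h_f ≈ 0.00343 m

Reynolds number Re = ρVD/μ = 814 · 0.0243 · 0.0852 / 0.00161 = 1047.
Re < 2300 → laminar flow, so f = 64/Re = 64/1047 = 0.06114 (the turbulent correlation is not needed).
Darcy-Weisbach: ΔP = f(L/D)(ρV²/2) = 0.06114·(159/0.0852)·(814·0.0243²/2) = 0.06114·1866·0.2403 = 27.42 Pa.
Head loss h_f = ΔP/(ρg) = 27.42/(814·9.81) = 0.00343 m.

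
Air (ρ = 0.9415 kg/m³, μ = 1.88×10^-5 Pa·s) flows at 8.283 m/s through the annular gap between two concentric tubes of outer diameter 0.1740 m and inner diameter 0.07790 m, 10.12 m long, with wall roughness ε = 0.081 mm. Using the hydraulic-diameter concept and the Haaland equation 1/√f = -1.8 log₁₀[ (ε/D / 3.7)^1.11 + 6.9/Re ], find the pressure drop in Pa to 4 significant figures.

Hydraulic diameter D_h = 4A/P = D_o - D_i = 0.174 - 0.0779 = 0.0961 m.
Re = ρVD_h/μ = 0.9415·8.283·0.0961/1.88e-05 = 3.986e+04.
ε/D_h = 8.1e-05/0.0961 = 0.000843; Haaland gives 1/√f = -1.8 log₁₀[9.06e-05+0.000173] = 6.442, so f = 0.0241.
ΔP = f(L/D_h)(ρV²/2) = 0.0241·10.12/0.0961·32.3 = 81.95 Pa.

ΔP ≈ 81.95 Pa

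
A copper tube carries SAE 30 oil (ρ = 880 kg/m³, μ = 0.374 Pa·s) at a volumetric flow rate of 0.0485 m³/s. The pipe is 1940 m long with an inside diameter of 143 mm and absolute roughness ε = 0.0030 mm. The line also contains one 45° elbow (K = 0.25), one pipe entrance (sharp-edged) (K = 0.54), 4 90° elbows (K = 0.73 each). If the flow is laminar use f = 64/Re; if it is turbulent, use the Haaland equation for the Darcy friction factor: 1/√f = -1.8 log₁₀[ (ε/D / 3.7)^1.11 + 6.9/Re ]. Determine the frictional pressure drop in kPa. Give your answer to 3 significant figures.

Cross-sectional area A = πD²/4 = π(0.143)²/4 = 0.01606 m²; mean velocity V = Q/A = 0.0485/0.01606 = 3.02 m/s.
Reynolds number Re = ρVD/μ = 880 · 3.02 · 0.143 / 0.374 = 1016.
Re < 2300 → laminar flow, so f = 64/Re = 64/1016 = 0.06299 (the turbulent correlation is not needed).
Total minor-loss coefficient ΣK = 1·0.25 + 1·0.54 + 4·0.73 = 3.71.
ΔP = [f·L/D + ΣK]·(ρV²/2) = [0.06299·1940/0.143 + 3.71]·(880·3.02²/2) = [854.5 + 3.71]·4012 = 3.444e+06 Pa.
ΔP = 3.444e+06 Pa = 3440 kPa.

ΔP ≈ 3440 kPa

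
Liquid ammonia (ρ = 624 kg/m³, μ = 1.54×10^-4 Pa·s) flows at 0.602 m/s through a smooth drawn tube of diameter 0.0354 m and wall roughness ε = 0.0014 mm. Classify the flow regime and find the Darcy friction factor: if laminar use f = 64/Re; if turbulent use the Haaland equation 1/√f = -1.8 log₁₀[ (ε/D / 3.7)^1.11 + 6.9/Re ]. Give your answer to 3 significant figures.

f ≈ 0.0185

Re = ρVD/μ = 624·0.602·0.0354/0.000154 = 8.635e+04.
Re > 4000 → turbulent. ε/D = 1.4e-06/0.0354 = 3.95e-05; Haaland: 1/√f = -1.8 log₁₀[3.03e-06 + 7.99e-05] = 7.346, so f = 0.01853.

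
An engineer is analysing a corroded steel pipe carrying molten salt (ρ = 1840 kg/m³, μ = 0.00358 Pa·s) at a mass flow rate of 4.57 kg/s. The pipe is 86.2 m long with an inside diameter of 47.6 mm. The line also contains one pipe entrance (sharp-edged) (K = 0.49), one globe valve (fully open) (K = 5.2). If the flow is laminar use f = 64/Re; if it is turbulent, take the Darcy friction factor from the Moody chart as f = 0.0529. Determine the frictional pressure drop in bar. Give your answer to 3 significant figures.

ΔP ≈ 1.82 bar

A = πD²/4 = π(0.0476)²/4 = 0.00178 m²; mean velocity V = ṁ/(ρA) = 4.57/(1840 · 0.00178) = 1.396 m/s.
Reynolds number Re = ρVD/μ = 1840 · 1.396 · 0.0476 / 0.00358 = 3.415e+04.
Re > 4000 → turbulent; use the Moody-chart value f = 0.0529.
Total minor-loss coefficient ΣK = 1·0.49 + 1·5.2 = 5.69.
ΔP = [f·L/D + ΣK]·(ρV²/2) = [0.0529·86.2/0.0476 + 5.69]·(1840·1.396²/2) = [95.8 + 5.69]·1792 = 1.819e+05 Pa.
ΔP = 1.819e+05 Pa = 1.82 bar.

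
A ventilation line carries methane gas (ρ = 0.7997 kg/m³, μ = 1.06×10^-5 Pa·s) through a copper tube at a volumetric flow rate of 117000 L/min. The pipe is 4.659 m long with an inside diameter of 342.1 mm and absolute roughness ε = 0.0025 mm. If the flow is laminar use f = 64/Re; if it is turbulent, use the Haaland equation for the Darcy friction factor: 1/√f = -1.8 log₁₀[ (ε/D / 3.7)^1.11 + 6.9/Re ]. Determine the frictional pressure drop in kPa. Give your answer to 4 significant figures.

Q = 117000 L/min = 117000/60000 = 1.95 m³/s.
Cross-sectional area A = πD²/4 = π(0.3421)²/4 = 0.09192 m²; mean velocity V = Q/A = 1.95/0.09192 = 21.21 m/s.
Reynolds number Re = ρVD/μ = 0.7997 · 21.21 · 0.3421 / 1.06e-05 = 5.475e+05.
Re > 4000 → turbulent. Relative roughness ε/D = 2.5e-06/0.3421 = 7.31e-06. Haaland: 1/√f = -1.8 log₁₀[(7.31e-06/3.7)^1.11 + 6.9/5.475e+05] = -1.8 log₁₀[4.66e-07 + 1.26e-05] = 8.791, so f = 0.01294.
Darcy-Weisbach: ΔP = f(L/D)(ρV²/2) = 0.01294·(4.659/0.3421)·(0.7997·21.21²/2) = 0.01294·13.62·180 = 31.71 Pa.
ΔP = 31.71 Pa = 0.03171 kPa.

ΔP ≈ 0.03171 kPa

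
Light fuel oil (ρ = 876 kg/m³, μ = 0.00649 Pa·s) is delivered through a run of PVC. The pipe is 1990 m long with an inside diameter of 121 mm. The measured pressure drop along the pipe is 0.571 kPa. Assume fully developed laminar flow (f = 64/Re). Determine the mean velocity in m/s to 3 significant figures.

V ≈ 0.0202 m/s

For laminar flow, f = 64/Re with Re = ρVD/μ, so Darcy-Weisbach reduces to ΔP = 32μLV/D². Solving for V: V = ΔP·D²/(32μL) = 571·(0.121)²/(32·0.00649·1990) = 0.02023 m/s.
Check: Re = ρVD/μ = 876·0.02023·0.121/0.00649 = 330.4 < 2300, so the laminar assumption holds.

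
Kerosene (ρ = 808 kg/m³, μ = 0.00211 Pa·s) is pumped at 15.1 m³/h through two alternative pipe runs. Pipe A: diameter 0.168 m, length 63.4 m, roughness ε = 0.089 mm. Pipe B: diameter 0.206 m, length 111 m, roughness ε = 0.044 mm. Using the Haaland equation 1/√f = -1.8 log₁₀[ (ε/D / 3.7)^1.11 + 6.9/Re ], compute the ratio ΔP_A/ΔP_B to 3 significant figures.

ΔP_A/ΔP_B ≈ 1.52

Pipe A: V = Q/A = 0.004194/0.02217 = 0.1892 m/s; Re = 1.217e+04; ε/D = 0.00053; Haaland → f = 0.03001; ΔP_A = f(L/D)(ρV²/2) = 163.8 Pa.
Pipe B: V = Q/A = 0.004194/0.03333 = 0.1258 m/s; Re = 9928; ε/D = 0.000214; Haaland → f = 0.03119; ΔP_B = f(L/D)(ρV²/2) = 107.5 Pa.
ΔP_A/ΔP_B = 163.8/107.5 = 1.52.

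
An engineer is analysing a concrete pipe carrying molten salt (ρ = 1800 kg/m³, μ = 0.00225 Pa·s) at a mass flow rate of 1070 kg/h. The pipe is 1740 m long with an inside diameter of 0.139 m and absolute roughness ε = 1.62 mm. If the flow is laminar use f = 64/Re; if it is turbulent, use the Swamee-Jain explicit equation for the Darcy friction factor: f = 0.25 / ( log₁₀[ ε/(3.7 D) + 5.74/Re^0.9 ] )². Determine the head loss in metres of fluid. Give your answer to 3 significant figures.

h_f ≈ 0.00400 m

ṁ = 1070 kg/h = 1070/3600 = 0.2972 kg/s.
A = πD²/4 = π(0.139)²/4 = 0.01517 m²; mean velocity V = ṁ/(ρA) = 0.2972/(1800 · 0.01517) = 0.01088 m/s.
Reynolds number Re = ρVD/μ = 1800 · 0.01088 · 0.139 / 0.00225 = 1210.
Re < 2300 → laminar flow, so f = 64/Re = 64/1210 = 0.05289 (the turbulent correlation is not needed).
Darcy-Weisbach: ΔP = f(L/D)(ρV²/2) = 0.05289·(1740/0.139)·(1800·0.01088²/2) = 0.05289·1.252e+04·0.1066 = 70.56 Pa.
Head loss h_f = ΔP/(ρg) = 70.56/(1800·9.81) = 0.00400 m.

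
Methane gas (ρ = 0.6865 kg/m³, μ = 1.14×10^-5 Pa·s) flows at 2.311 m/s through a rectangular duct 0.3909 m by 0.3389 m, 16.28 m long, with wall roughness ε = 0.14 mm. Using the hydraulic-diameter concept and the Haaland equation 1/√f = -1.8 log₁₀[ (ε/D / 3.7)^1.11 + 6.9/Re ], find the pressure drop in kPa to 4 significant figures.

Hydraulic diameter D_h = 4A/P = 4·(0.3909·0.3389)/(2·(0.3909+0.3389)) = 0.5299/1.46 = 0.363 m.
Re = ρVD_h/μ = 0.6865·2.311·0.363/1.14e-05 = 5.052e+04.
ε/D_h = 0.00014/0.363 = 0.000386; Haaland gives 1/√f = -1.8 log₁₀[3.8e-05+0.000137] = 6.764, so f = 0.02185.
ΔP = f(L/D_h)(ρV²/2) = 0.02185·16.28/0.363·1.833 = 1.797 Pa.
ΔP = 0.001797 kPa.

ΔP ≈ 0.001797 kPa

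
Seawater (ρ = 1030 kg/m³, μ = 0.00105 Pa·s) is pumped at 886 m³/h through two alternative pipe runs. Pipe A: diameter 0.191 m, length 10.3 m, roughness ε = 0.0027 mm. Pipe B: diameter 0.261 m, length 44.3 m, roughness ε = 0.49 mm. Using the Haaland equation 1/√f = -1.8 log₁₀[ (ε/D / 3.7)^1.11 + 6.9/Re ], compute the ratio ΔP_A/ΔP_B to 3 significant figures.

Pipe A: V = Q/A = 0.2461/0.02865 = 8.59 m/s; Re = 1.609e+06; ε/D = 1.41e-05; Haaland → f = 0.01107; ΔP_A = f(L/D)(ρV²/2) = 2.269e+04 Pa.
Pipe B: V = Q/A = 0.2461/0.0535 = 4.6 m/s; Re = 1.178e+06; ε/D = 0.00188; Haaland → f = 0.02322; ΔP_B = f(L/D)(ρV²/2) = 4.295e+04 Pa.
ΔP_A/ΔP_B = 2.269e+04/4.295e+04 = 0.528.

ΔP_A/ΔP_B ≈ 0.528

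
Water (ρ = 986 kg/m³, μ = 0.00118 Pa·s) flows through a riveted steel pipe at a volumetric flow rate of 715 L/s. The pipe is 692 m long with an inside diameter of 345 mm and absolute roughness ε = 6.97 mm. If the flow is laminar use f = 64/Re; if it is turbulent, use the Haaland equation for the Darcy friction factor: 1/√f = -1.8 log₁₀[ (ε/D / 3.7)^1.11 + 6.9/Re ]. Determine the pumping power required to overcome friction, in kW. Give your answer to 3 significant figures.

P ≈ 2020 kW

Q = 715 L/s = 715/1000 = 0.715 m³/s.
Cross-sectional area A = πD²/4 = π(0.345)²/4 = 0.09348 m²; mean velocity V = Q/A = 0.715/0.09348 = 7.649 m/s.
Reynolds number Re = ρVD/μ = 986 · 7.649 · 0.345 / 0.00118 = 2.205e+06.
Re > 4000 → turbulent. Relative roughness ε/D = 0.00697/0.345 = 0.0202. Haaland: 1/√f = -1.8 log₁₀[(0.0202/3.7)^1.11 + 6.9/2.205e+06] = -1.8 log₁₀[0.00308 + 3.13e-06] = 4.52, so f = 0.04894.
Darcy-Weisbach: ΔP = f(L/D)(ρV²/2) = 0.04894·(692/0.345)·(986·7.649²/2) = 0.04894·2006·2.884e+04 = 2.831e+06 Pa.
Pumping power P = QΔP = 0.715·2.831e+06 = 2024000 W = 2020 kW.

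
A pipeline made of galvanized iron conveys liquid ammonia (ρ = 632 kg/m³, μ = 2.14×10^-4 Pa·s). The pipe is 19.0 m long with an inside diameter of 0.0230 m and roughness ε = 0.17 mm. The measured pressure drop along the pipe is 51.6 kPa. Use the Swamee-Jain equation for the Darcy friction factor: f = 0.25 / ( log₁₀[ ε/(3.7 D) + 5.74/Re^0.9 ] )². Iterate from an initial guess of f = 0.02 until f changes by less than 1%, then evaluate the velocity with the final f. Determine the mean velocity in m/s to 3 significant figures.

V ≈ 2.38 m/s

Rearranging Darcy-Weisbach: V = √(2·ΔP·D/(f·L·ρ)). With ε/D = 0.00017/0.023 = 0.00739, iterate starting from f = 0.02:
  f = 0.02 → V = √(2·5.16e+04·0.023/(0.02·19·632)) = 3.144 m/s; Re = ρVD/μ = 2.135e+05; f → 0.03481
  f = 0.03481 → V = 2.383 m/s; Re = 1.619e+05; f → 0.03495
Converged (Δf/f < 1%). With the final f = 0.03495: V = √(2·5.16e+04·0.023/(0.03495·19·632)) = 2.378 m/s.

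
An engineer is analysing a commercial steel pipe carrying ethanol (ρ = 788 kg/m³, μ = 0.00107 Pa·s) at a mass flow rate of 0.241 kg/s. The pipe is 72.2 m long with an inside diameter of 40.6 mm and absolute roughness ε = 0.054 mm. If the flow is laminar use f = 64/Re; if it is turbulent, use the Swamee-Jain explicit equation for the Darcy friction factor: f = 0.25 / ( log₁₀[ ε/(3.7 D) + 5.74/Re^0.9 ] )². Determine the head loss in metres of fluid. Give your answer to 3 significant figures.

A = πD²/4 = π(0.0406)²/4 = 0.001295 m²; mean velocity V = ṁ/(ρA) = 0.241/(788 · 0.001295) = 0.2362 m/s.
Reynolds number Re = ρVD/μ = 788 · 0.2362 · 0.0406 / 0.00107 = 7063.
Re > 4000 → turbulent. Relative roughness ε/D = 5.4e-05/0.0406 = 0.00133. Swamee-Jain: f = 0.25/(log₁₀[0.00133/3.7 + 5.74/7063^0.9])² = 0.25/(log₁₀[0.000359 + 0.00197])² = 0.25/(-2.632)² = 0.03608.
Darcy-Weisbach: ΔP = f(L/D)(ρV²/2) = 0.03608·(72.2/0.0406)·(788·0.2362²/2) = 0.03608·1778·21.99 = 1411 Pa.
Head loss h_f = ΔP/(ρg) = 1411/(788·9.81) = 0.182 m.

h_f ≈ 0.182 m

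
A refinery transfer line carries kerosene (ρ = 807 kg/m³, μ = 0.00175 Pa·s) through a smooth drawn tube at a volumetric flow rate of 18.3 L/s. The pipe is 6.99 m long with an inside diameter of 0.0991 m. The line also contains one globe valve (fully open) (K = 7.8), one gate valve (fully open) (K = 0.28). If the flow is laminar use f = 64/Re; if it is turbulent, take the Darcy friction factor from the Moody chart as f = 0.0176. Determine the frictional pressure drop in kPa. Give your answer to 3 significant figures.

Q = 18.3 L/s = 18.3/1000 = 0.0183 m³/s.
Cross-sectional area A = πD²/4 = π(0.0991)²/4 = 0.007713 m²; mean velocity V = Q/A = 0.0183/0.007713 = 2.373 m/s.
Reynolds number Re = ρVD/μ = 807 · 2.373 · 0.0991 / 0.00175 = 1.084e+05.
Re > 4000 → turbulent; use the Moody-chart value f = 0.0176.
Total minor-loss coefficient ΣK = 1·7.8 + 1·0.28 = 8.08.
ΔP = [f·L/D + ΣK]·(ρV²/2) = [0.0176·6.99/0.0991 + 8.08]·(807·2.373²/2) = [1.241 + 8.08]·2271 = 2.117e+04 Pa.
ΔP = 2.117e+04 Pa = 21.2 kPa.

ΔP ≈ 21.2 kPa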